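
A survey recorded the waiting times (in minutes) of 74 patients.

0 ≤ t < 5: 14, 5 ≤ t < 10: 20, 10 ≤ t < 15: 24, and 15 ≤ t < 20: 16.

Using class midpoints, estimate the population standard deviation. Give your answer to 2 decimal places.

Midpoints: 2.5, 7.5, 12.5, 17.5
n = 74, Σfm = 765, mean = 10.3378
Σfm² = 9862.5
Σf(m − x̄)² = Σfm² − (Σfm)²/n = 9862.5 − 765²/74 = 1954.0541
Population variance = 1954.0541 / 74 = 26.4061
Standard deviation = √26.4061 = 5.1387

5.14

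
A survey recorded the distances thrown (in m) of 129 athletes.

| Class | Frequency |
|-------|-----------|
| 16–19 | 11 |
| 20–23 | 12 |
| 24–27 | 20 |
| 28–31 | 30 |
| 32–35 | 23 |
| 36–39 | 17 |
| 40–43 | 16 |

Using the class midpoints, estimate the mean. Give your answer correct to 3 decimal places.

30.368

Midpoints: 17.5, 21.5, 25.5, 29.5, 33.5, 37.5, 41.5
Σfm = 11×17.5 + 12×21.5 + 20×25.5 + 30×29.5 + 23×33.5 + 17×37.5 + 16×41.5 = 3917.5
n = Σf = 129
Mean = 3917.5 / 129 = 30.3682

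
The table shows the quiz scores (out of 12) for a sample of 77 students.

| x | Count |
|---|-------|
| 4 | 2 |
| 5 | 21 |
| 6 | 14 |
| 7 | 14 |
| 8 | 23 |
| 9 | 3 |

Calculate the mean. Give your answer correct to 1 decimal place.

Values: 4, 5, 6, 7, 8, 9
Σfx = 2×4 + 21×5 + 14×6 + 14×7 + 23×8 + 3×9 = 506
n = Σf = 77
Mean = 506 / 77 = 6.5714

6.6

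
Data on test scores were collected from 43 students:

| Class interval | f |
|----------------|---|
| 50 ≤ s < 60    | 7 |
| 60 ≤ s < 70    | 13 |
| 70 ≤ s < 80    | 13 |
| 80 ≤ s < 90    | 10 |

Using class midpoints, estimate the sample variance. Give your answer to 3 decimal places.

Midpoints: 55, 65, 75, 85
n = 43, Σfm = 3055, mean = 71.0465
Σfm² = 221475
Σf(m − x̄)² = Σfm² − (Σfm)²/n = 221475 − 3055²/43 = 4427.9070
Sample variance = 4427.9070 / 42 = 105.4264

105.426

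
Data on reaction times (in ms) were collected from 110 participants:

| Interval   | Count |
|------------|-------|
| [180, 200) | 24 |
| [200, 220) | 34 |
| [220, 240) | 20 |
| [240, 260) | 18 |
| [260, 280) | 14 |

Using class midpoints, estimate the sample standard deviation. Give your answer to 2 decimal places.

26.56

Midpoints: 190, 210, 230, 250, 270
n = 110, Σfm = 24580, mean = 223.4545
Σfm² = 5569400
Σf(m − x̄)² = Σfm² − (Σfm)²/n = 5569400 − 24580²/110 = 76887.2727
Sample variance = 76887.2727 / 109 = 705.3878
Standard deviation = √705.3878 = 26.5591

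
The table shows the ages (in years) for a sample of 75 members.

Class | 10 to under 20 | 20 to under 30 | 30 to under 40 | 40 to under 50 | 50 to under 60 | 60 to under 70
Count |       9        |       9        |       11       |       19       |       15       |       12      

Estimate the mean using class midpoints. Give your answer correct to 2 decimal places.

42.73

Midpoints: 15, 25, 35, 45, 55, 65
Σfm = 9×15 + 9×25 + 11×35 + 19×45 + 15×55 + 12×65 = 3205
n = Σf = 75
Mean = 3205 / 75 = 42.7333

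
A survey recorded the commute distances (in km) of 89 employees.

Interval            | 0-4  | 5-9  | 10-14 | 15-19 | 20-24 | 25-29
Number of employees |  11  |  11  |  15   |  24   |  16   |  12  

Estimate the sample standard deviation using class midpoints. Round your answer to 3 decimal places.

Midpoints: 2, 7, 12, 17, 22, 27
n = 89, Σfm = 1363, mean = 15.3146
Σfm² = 26171
Σf(m − x̄)² = Σfm² − (Σfm)²/n = 26171 − 1363²/89 = 5297.1910
Sample variance = 5297.1910 / 88 = 60.1954
Standard deviation = √60.1954 = 7.7586

7.759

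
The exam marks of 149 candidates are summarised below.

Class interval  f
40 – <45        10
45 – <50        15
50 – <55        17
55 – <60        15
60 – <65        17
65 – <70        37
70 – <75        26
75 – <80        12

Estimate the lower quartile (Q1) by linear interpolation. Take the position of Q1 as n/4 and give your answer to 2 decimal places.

53.60

Cumulative frequencies: 10, 25, 42, 57, 74, 111, 137, 149
n = 149; position = n/4 = 37.25.
This falls in the class 50 – <55: L = 50, F = 25, f = 17, h = 5.
Lower quartile ≈ 50 + ((37.25 − 25) / 17) × 5 = 53.6029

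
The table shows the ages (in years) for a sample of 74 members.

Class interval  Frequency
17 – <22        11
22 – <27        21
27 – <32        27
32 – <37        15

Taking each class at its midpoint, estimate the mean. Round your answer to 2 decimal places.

27.61

Midpoints: 19.5, 24.5, 29.5, 34.5
Σfm = 11×19.5 + 21×24.5 + 27×29.5 + 15×34.5 = 2043
n = Σf = 74
Mean = 2043 / 74 = 27.6081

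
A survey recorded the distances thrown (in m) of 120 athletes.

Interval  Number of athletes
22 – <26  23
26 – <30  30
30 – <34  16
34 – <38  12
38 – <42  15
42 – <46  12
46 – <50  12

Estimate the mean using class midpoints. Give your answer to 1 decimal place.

33.7

Midpoints: 24, 28, 32, 36, 40, 44, 48
Σfm = 23×24 + 30×28 + 16×32 + 12×36 + 15×40 + 12×44 + 12×48 = 4040
n = Σf = 120
Mean = 4040 / 120 = 33.6667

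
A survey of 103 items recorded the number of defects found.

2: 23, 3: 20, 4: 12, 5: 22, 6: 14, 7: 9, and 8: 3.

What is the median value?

4

Cumulative frequencies: 23, 43, 55, 77, 91, 100, 103
n = 103, so the median is the value in position (n+1)/2 = 52.
Position 52 falls at value 4.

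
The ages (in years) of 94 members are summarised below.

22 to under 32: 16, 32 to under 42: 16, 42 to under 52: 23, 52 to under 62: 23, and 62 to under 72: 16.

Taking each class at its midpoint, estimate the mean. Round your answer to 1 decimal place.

Midpoints: 27, 37, 47, 57, 67
Σfm = 16×27 + 16×37 + 23×47 + 23×57 + 16×67 = 4488
n = Σf = 94
Mean = 4488 / 94 = 47.7447

47.7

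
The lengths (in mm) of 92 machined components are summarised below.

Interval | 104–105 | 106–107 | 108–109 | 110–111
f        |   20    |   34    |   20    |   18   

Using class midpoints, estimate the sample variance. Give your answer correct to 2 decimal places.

Midpoints: 104.5, 106.5, 108.5, 110.5
n = 92, Σfm = 9870, mean = 107.2826
Σfm² = 1059271
Σf(m − x̄)² = Σfm² − (Σfm)²/n = 1059271 − 9870²/92 = 391.6522
Sample variance = 391.6522 / 91 = 4.3039

4.30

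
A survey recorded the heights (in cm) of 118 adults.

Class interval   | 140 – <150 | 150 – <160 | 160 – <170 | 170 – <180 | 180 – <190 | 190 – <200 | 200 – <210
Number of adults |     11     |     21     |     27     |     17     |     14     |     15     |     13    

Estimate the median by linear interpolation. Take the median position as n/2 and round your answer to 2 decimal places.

Cumulative frequencies: 11, 32, 59, 76, 90, 105, 118
n = 118; position = n/2 = 59.
This falls in the class 160 – <170: L = 160, F = 32, f = 27, h = 10.
Median ≈ 160 + ((59 − 32) / 27) × 10 = 170.0000

170.00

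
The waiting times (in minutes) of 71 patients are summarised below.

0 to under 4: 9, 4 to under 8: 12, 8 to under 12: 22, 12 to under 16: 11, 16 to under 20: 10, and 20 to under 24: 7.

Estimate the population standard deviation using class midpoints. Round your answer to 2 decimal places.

Midpoints: 2, 6, 10, 14, 18, 22
n = 71, Σfm = 798, mean = 11.2394
Σfm² = 11452
Σf(m − x̄)² = Σfm² − (Σfm)²/n = 11452 − 798²/71 = 2482.9296
Population variance = 2482.9296 / 71 = 34.9708
Standard deviation = √34.9708 = 5.9136

5.91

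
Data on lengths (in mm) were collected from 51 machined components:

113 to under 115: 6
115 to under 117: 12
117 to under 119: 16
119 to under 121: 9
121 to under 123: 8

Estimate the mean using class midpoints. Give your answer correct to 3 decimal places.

Midpoints: 114, 116, 118, 120, 122
Σfm = 6×114 + 12×116 + 16×118 + 9×120 + 8×122 = 6020
n = Σf = 51
Mean = 6020 / 51 = 118.0392

118.039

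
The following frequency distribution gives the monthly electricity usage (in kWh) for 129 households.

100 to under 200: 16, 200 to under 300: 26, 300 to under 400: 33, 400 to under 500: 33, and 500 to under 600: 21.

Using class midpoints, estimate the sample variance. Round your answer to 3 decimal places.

Midpoints: 150, 250, 350, 450, 550
n = 129, Σfm = 46850, mean = 363.1783
Σfm² = 19062500
Σf(m − x̄)² = Σfm² − (Σfm)²/n = 19062500 − 46850²/129 = 2047596.8992
Sample variance = 2047596.8992 / 128 = 15996.8508

15996.851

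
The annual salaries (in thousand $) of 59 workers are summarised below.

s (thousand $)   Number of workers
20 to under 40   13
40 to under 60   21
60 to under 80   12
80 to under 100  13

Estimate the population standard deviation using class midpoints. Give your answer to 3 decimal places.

21.218

Midpoints: 30, 50, 70, 90
n = 59, Σfm = 3450, mean = 58.4746
Σfm² = 228300
Σf(m − x̄)² = Σfm² − (Σfm)²/n = 228300 − 3450²/59 = 26562.7119
Population variance = 26562.7119 / 59 = 450.2155
Standard deviation = √450.2155 = 21.2183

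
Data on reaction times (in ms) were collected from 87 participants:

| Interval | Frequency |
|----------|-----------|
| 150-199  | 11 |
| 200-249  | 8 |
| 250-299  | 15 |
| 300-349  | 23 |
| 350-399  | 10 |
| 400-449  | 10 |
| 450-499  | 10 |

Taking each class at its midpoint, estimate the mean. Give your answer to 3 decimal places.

Midpoints: 174.5, 224.5, 274.5, 324.5, 374.5, 424.5, 474.5
Σfm = 11×174.5 + 8×224.5 + 15×274.5 + 23×324.5 + 10×374.5 + 10×424.5 + 10×474.5 = 28031.5
n = Σf = 87
Mean = 28031.5 / 87 = 322.2011

322.201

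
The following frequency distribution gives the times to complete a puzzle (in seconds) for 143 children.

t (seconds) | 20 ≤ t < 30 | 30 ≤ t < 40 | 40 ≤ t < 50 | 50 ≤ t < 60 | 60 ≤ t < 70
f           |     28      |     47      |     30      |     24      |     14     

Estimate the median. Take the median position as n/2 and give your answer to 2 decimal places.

Cumulative frequencies: 28, 75, 105, 129, 143
n = 143; position = n/2 = 71.5.
This falls in the class 30 ≤ t < 40: L = 30, F = 28, f = 47, h = 10.
Median ≈ 30 + ((71.5 − 28) / 47) × 10 = 39.2553

39.26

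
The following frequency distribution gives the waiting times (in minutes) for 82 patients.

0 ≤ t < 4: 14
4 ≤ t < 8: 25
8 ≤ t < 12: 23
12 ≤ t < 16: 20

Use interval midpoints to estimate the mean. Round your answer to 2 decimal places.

8.39

Midpoints: 2, 6, 10, 14
Σfm = 14×2 + 25×6 + 23×10 + 20×14 = 688
n = Σf = 82
Mean = 688 / 82 = 8.3902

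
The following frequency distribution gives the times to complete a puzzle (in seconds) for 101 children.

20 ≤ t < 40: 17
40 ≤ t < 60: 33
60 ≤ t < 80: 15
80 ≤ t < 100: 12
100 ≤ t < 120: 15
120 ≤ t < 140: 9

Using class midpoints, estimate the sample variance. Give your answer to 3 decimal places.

Midpoints: 30, 50, 70, 90, 110, 130
n = 101, Σfm = 7110, mean = 70.3960
Σfm² = 602100
Σf(m − x̄)² = Σfm² − (Σfm)²/n = 602100 − 7110²/101 = 101584.1584
Sample variance = 101584.1584 / 100 = 1015.8416

1015.842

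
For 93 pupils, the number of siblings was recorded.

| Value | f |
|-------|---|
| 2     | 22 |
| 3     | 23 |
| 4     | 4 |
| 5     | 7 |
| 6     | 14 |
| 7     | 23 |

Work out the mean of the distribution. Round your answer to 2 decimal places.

4.40

Values: 2, 3, 4, 5, 6, 7
Σfx = 22×2 + 23×3 + 4×4 + 7×5 + 14×6 + 23×7 = 409
n = Σf = 93
Mean = 409 / 93 = 4.3978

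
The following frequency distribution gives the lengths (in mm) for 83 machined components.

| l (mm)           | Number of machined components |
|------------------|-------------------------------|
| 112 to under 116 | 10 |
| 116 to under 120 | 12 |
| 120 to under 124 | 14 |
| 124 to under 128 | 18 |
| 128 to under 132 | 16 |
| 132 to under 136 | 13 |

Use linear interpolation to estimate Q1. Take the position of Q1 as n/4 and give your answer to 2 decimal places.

Cumulative frequencies: 10, 22, 36, 54, 70, 83
n = 83; position = n/4 = 20.75.
This falls in the class 116 to under 120: L = 116, F = 10, f = 12, h = 4.
Lower quartile ≈ 116 + ((20.75 − 10) / 12) × 4 = 119.5833

119.58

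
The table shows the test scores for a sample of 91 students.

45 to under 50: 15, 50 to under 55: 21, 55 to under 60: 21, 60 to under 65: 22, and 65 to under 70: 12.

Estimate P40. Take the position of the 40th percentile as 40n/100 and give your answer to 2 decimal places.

Cumulative frequencies: 15, 36, 57, 79, 91
n = 91; position = 40n/100 = 36.4.
This falls in the class 55 to under 60: L = 55, F = 36, f = 21, h = 5.
40th percentile ≈ 55 + ((36.4 − 36) / 21) × 5 = 55.0952

55.10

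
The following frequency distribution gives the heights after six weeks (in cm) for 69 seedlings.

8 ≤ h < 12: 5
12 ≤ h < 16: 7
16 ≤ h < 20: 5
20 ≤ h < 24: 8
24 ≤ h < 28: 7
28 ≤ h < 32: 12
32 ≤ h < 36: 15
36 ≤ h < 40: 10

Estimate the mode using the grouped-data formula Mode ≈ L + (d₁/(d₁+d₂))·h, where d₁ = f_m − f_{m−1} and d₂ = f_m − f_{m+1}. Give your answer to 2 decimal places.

33.50

Modal class: 32 ≤ h < 36 (highest frequency 15).
d₁ = 15 − 12 = 3, d₂ = 15 − 10 = 5
Mode ≈ 32 + (3/(3+5)) × 4 = 32 + 1.5000 = 33.5000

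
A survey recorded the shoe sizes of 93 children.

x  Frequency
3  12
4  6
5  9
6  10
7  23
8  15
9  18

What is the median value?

Cumulative frequencies: 12, 18, 27, 37, 60, 75, 93
n = 93, so the median is the value in position (n+1)/2 = 47.
Position 47 falls at value 7.

7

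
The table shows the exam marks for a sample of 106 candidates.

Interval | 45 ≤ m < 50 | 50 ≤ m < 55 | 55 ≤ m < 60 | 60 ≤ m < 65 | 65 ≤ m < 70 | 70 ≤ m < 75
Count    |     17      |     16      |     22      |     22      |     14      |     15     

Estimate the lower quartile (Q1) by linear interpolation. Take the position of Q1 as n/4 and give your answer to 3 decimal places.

Cumulative frequencies: 17, 33, 55, 77, 91, 106
n = 106; position = n/4 = 26.5.
This falls in the class 50 ≤ m < 55: L = 50, F = 17, f = 16, h = 5.
Lower quartile ≈ 50 + ((26.5 − 17) / 16) × 5 = 52.9688

52.969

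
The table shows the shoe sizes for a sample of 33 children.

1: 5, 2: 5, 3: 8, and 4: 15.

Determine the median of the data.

Cumulative frequencies: 5, 10, 18, 33
n = 33, so the median is the value in position (n+1)/2 = 17.
Position 17 falls at value 3.

3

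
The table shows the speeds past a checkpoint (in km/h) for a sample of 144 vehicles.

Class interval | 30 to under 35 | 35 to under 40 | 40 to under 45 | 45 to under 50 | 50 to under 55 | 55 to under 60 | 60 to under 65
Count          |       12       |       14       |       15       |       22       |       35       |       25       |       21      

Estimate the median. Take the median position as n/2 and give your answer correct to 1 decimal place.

Cumulative frequencies: 12, 26, 41, 63, 98, 123, 144
n = 144; position = n/2 = 72.
This falls in the class 50 to under 55: L = 50, F = 63, f = 35, h = 5.
Median ≈ 50 + ((72 − 63) / 35) × 5 = 51.2857

51.3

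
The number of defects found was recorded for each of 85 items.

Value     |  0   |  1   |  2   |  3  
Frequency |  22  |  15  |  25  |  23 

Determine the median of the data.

Cumulative frequencies: 22, 37, 62, 85
n = 85, so the median is the value in position (n+1)/2 = 43.
Position 43 falls at value 2.

2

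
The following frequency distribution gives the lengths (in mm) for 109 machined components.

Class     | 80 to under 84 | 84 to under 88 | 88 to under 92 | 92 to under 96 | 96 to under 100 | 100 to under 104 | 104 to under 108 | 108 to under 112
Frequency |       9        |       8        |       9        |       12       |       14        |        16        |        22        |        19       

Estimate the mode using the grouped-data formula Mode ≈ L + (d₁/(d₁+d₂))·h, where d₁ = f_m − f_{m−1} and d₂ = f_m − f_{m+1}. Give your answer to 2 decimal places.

106.67

Modal class: 104 to under 108 (highest frequency 22).
d₁ = 22 − 16 = 6, d₂ = 22 − 19 = 3
Mode ≈ 104 + (6/(6+3)) × 4 = 104 + 2.6667 = 106.6667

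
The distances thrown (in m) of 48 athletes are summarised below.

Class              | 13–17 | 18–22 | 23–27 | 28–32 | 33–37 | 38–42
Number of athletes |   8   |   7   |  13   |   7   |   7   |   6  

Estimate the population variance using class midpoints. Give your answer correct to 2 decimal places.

63.89

Midpoints: 15, 20, 25, 30, 35, 40
n = 48, Σfm = 1280, mean = 26.6667
Σfm² = 37200
Σf(m − x̄)² = Σfm² − (Σfm)²/n = 37200 − 1280²/48 = 3066.6667
Population variance = 3066.6667 / 48 = 63.8889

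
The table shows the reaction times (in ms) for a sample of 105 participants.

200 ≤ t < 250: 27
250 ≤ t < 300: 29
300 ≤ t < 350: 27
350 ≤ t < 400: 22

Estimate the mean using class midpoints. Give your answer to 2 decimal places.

Midpoints: 225, 275, 325, 375
Σfm = 27×225 + 29×275 + 27×325 + 22×375 = 31075
n = Σf = 105
Mean = 31075 / 105 = 295.9524

295.95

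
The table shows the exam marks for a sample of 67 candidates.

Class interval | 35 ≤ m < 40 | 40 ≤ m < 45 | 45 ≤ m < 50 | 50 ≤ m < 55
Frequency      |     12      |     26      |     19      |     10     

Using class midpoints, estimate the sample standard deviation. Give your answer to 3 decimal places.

4.772

Midpoints: 37.5, 42.5, 47.5, 52.5
n = 67, Σfm = 2982.5, mean = 44.5149
Σfm² = 134268.75
Σf(m − x̄)² = Σfm² − (Σfm)²/n = 134268.75 − 2982.5²/67 = 1502.9851
Sample variance = 1502.9851 / 66 = 22.7725
Standard deviation = √22.7725 = 4.7721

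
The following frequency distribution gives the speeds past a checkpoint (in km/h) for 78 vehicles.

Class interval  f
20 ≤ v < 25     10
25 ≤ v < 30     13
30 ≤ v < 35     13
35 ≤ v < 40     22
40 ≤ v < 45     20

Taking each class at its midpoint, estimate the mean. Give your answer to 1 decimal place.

34.4

Midpoints: 22.5, 27.5, 32.5, 37.5, 42.5
Σfm = 10×22.5 + 13×27.5 + 13×32.5 + 22×37.5 + 20×42.5 = 2680
n = Σf = 78
Mean = 2680 / 78 = 34.3590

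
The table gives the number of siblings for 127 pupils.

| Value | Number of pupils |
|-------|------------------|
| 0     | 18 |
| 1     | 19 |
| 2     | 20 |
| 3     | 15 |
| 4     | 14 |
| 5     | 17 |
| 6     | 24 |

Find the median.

Cumulative frequencies: 18, 37, 57, 72, 86, 103, 127
n = 127, so the median is the value in position (n+1)/2 = 64.
Position 64 falls at value 3.

3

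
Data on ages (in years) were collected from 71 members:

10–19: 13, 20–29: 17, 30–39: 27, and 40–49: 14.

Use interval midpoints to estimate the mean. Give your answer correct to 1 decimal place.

Midpoints: 14.5, 24.5, 34.5, 44.5
Σfm = 13×14.5 + 17×24.5 + 27×34.5 + 14×44.5 = 2159.5
n = Σf = 71
Mean = 2159.5 / 71 = 30.4155

30.4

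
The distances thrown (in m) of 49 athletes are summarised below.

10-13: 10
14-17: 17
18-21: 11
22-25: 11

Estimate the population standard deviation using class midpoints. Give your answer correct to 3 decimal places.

4.207

Midpoints: 11.5, 15.5, 19.5, 23.5
n = 49, Σfm = 851.5, mean = 17.3776
Σfm² = 15664.25
Σf(m − x̄)² = Σfm² − (Σfm)²/n = 15664.25 − 851.5²/49 = 867.2653
Population variance = 867.2653 / 49 = 17.6993
Standard deviation = √17.6993 = 4.2071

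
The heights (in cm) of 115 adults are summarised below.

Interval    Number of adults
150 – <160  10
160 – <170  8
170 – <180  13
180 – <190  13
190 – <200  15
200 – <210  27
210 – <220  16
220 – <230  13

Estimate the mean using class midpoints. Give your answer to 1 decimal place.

Midpoints: 155, 165, 175, 185, 195, 205, 215, 225
Σfm = 10×155 + 8×165 + 13×175 + 13×185 + 15×195 + 27×205 + 16×215 + 13×225 = 22375
n = Σf = 115
Mean = 22375 / 115 = 194.5652

194.6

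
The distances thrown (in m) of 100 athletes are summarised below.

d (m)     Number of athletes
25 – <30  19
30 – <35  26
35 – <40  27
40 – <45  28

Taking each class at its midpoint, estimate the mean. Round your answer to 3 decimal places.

Midpoints: 27.5, 32.5, 37.5, 42.5
Σfm = 19×27.5 + 26×32.5 + 27×37.5 + 28×42.5 = 3570
n = Σf = 100
Mean = 3570 / 100 = 35.7000

35.700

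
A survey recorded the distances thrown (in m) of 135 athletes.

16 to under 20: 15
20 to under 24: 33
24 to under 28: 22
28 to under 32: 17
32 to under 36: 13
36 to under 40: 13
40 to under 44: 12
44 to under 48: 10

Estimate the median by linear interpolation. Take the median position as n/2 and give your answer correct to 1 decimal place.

Cumulative frequencies: 15, 48, 70, 87, 100, 113, 125, 135
n = 135; position = n/2 = 67.5.
This falls in the class 24 to under 28: L = 24, F = 48, f = 22, h = 4.
Median ≈ 24 + ((67.5 − 48) / 22) × 4 = 27.5455

27.5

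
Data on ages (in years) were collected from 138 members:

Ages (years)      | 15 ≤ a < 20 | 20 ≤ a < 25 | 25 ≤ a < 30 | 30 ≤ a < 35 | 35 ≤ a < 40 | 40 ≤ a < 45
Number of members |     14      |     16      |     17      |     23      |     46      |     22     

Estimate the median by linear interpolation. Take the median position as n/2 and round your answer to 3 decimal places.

Cumulative frequencies: 14, 30, 47, 70, 116, 138
n = 138; position = n/2 = 69.
This falls in the class 30 ≤ a < 35: L = 30, F = 47, f = 23, h = 5.
Median ≈ 30 + ((69 − 47) / 23) × 5 = 34.7826

34.783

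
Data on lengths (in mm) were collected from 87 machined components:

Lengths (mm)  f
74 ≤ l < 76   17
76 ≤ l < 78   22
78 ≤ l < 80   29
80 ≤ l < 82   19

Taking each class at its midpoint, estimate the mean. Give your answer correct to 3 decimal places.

Midpoints: 75, 77, 79, 81
Σfm = 17×75 + 22×77 + 29×79 + 19×81 = 6799
n = Σf = 87
Mean = 6799 / 87 = 78.1494

78.149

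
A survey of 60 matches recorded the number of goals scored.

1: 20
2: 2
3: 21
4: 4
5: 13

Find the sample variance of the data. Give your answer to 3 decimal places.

Values: 1, 2, 3, 4, 5
n = 60, Σfx = 168, mean = 2.8000
Σfx² = 606
Σf(x − x̄)² = Σfx² − (Σfx)²/n = 606 − 168²/60 = 135.6000
Sample variance = 135.6000 / 59 = 2.2983

2.298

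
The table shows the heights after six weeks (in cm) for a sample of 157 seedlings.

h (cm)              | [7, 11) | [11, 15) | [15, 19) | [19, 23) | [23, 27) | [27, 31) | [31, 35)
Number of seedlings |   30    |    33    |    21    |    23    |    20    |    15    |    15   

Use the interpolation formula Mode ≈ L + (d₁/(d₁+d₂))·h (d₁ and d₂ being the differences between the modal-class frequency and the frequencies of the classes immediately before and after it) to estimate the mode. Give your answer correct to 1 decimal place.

Modal class: [11, 15) (highest frequency 33).
d₁ = 33 − 30 = 3, d₂ = 33 − 21 = 12
Mode ≈ 11 + (3/(3+12)) × 4 = 11 + 0.8000 = 11.8000

11.8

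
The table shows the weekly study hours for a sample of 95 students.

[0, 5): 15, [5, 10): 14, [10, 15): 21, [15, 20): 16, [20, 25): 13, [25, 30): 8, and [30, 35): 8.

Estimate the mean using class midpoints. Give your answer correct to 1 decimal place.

Midpoints: 2.5, 7.5, 12.5, 17.5, 22.5, 27.5, 32.5
Σfm = 15×2.5 + 14×7.5 + 21×12.5 + 16×17.5 + 13×22.5 + 8×27.5 + 8×32.5 = 1457.5
n = Σf = 95
Mean = 1457.5 / 95 = 15.3421

15.3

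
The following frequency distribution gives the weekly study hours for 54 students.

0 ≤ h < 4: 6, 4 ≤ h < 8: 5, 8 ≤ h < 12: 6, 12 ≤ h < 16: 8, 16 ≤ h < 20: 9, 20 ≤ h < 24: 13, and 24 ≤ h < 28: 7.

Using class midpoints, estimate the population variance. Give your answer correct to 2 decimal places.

Midpoints: 2, 6, 10, 14, 18, 22, 26
n = 54, Σfm = 844, mean = 15.6296
Σfm² = 16312
Σf(m − x̄)² = Σfm² − (Σfm)²/n = 16312 − 844²/54 = 3120.5926
Population variance = 3120.5926 / 54 = 57.7888

57.79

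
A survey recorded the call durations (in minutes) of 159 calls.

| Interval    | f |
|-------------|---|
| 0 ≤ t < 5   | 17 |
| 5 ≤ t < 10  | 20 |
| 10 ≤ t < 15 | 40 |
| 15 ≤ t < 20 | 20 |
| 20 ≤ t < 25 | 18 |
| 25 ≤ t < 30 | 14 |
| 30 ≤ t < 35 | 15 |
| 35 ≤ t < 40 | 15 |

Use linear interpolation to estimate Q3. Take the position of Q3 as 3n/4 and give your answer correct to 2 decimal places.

Cumulative frequencies: 17, 37, 77, 97, 115, 129, 144, 159
n = 159; position = 3n/4 = 119.25.
This falls in the class 25 ≤ t < 30: L = 25, F = 115, f = 14, h = 5.
Upper quartile ≈ 25 + ((119.25 − 115) / 14) × 5 = 26.5179

26.52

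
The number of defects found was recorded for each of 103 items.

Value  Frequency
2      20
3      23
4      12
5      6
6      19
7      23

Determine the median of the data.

4

Cumulative frequencies: 20, 43, 55, 61, 80, 103
n = 103, so the median is the value in position (n+1)/2 = 52.
Position 52 falls at value 4.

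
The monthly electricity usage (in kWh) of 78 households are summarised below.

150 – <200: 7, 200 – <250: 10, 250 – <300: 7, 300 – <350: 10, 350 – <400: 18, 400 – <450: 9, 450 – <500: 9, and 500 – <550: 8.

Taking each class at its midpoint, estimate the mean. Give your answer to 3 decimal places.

355.128

Midpoints: 175, 225, 275, 325, 375, 425, 475, 525
Σfm = 7×175 + 10×225 + 7×275 + 10×325 + 18×375 + 9×425 + 9×475 + 8×525 = 27700
n = Σf = 78
Mean = 27700 / 78 = 355.1282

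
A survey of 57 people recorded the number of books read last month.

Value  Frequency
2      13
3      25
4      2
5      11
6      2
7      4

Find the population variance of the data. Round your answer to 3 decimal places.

Values: 2, 3, 4, 5, 6, 7
n = 57, Σfx = 204, mean = 3.5789
Σfx² = 852
Σf(x − x̄)² = Σfx² − (Σfx)²/n = 852 − 204²/57 = 121.8947
Population variance = 121.8947 / 57 = 2.1385

2.139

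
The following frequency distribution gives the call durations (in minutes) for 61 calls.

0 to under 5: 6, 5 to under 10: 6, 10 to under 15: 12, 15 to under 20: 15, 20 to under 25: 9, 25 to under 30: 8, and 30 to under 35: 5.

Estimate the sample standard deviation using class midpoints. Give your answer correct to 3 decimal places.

8.562

Midpoints: 2.5, 7.5, 12.5, 17.5, 22.5, 27.5, 32.5
n = 61, Σfm = 1057.5, mean = 17.3361
Σfm² = 22731.25
Σf(m − x̄)² = Σfm² − (Σfm)²/n = 22731.25 − 1057.5²/61 = 4398.3607
Sample variance = 4398.3607 / 60 = 73.3060
Standard deviation = √73.3060 = 8.5619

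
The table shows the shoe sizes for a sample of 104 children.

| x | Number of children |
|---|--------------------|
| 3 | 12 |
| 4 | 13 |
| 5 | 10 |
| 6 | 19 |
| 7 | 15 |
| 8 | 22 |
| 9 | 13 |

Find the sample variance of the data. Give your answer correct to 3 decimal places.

3.723

Values: 3, 4, 5, 6, 7, 8, 9
n = 104, Σfx = 650, mean = 6.2500
Σfx² = 4446
Σf(x − x̄)² = Σfx² − (Σfx)²/n = 4446 − 650²/104 = 383.5000
Sample variance = 383.5000 / 103 = 3.7233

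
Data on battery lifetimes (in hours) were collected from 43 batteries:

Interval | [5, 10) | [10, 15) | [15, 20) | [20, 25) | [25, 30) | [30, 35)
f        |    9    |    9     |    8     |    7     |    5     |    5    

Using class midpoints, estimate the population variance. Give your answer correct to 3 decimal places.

67.685

Midpoints: 7.5, 12.5, 17.5, 22.5, 27.5, 32.5
n = 43, Σfm = 777.5, mean = 18.0814
Σfm² = 16968.75
Σf(m − x̄)² = Σfm² − (Σfm)²/n = 16968.75 − 777.5²/43 = 2910.4651
Population variance = 2910.4651 / 43 = 67.6852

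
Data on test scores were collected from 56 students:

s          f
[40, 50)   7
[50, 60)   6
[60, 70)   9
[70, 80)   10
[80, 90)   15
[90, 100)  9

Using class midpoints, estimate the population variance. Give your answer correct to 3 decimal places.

Midpoints: 45, 55, 65, 75, 85, 95
n = 56, Σfm = 4110, mean = 73.3929
Σfm² = 316200
Σf(m − x̄)² = Σfm² − (Σfm)²/n = 316200 − 4110²/56 = 14555.3571
Population variance = 14555.3571 / 56 = 259.9171

259.917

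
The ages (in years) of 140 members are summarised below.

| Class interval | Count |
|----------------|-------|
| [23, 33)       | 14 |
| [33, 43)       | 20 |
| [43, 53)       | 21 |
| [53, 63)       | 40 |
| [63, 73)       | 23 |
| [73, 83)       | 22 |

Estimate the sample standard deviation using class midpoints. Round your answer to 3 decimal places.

Midpoints: 28, 38, 48, 58, 68, 78
n = 140, Σfm = 7760, mean = 55.4286
Σfm² = 463000
Σf(m − x̄)² = Σfm² − (Σfm)²/n = 463000 − 7760²/140 = 32874.2857
Sample variance = 32874.2857 / 139 = 236.5057
Standard deviation = √236.5057 = 15.3787

15.379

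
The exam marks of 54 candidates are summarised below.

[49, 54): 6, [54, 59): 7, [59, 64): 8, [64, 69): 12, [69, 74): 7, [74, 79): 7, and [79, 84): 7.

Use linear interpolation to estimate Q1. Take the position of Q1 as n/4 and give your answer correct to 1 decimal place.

59.3

Cumulative frequencies: 6, 13, 21, 33, 40, 47, 54
n = 54; position = n/4 = 13.5.
This falls in the class [59, 64): L = 59, F = 13, f = 8, h = 5.
Lower quartile ≈ 59 + ((13.5 − 13) / 8) × 5 = 59.3125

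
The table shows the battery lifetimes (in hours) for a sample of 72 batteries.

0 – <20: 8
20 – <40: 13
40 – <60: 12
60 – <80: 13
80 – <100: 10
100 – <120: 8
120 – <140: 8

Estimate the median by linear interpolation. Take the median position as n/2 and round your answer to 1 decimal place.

64.6

Cumulative frequencies: 8, 21, 33, 46, 56, 64, 72
n = 72; position = n/2 = 36.
This falls in the class 60 – <80: L = 60, F = 33, f = 13, h = 20.
Median ≈ 60 + ((36 − 33) / 13) × 20 = 64.6154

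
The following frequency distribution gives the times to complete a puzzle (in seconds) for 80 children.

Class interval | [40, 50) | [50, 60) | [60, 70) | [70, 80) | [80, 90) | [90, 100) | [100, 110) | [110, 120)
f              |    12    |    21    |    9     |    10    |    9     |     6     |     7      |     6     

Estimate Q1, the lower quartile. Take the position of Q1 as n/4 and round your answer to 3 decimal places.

Cumulative frequencies: 12, 33, 42, 52, 61, 67, 74, 80
n = 80; position = n/4 = 20.
This falls in the class [50, 60): L = 50, F = 12, f = 21, h = 10.
Lower quartile ≈ 50 + ((20 − 12) / 21) × 10 = 53.8095

53.810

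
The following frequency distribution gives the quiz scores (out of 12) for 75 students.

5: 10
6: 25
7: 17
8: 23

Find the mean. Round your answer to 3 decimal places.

6.707

Values: 5, 6, 7, 8
Σfx = 10×5 + 25×6 + 17×7 + 23×8 = 503
n = Σf = 75
Mean = 503 / 75 = 6.7067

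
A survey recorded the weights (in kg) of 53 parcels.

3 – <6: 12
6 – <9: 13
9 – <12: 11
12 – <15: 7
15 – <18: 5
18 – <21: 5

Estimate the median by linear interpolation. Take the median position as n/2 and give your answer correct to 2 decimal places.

9.41

Cumulative frequencies: 12, 25, 36, 43, 48, 53
n = 53; position = n/2 = 26.5.
This falls in the class 9 – <12: L = 9, F = 25, f = 11, h = 3.
Median ≈ 9 + ((26.5 − 25) / 11) × 3 = 9.4091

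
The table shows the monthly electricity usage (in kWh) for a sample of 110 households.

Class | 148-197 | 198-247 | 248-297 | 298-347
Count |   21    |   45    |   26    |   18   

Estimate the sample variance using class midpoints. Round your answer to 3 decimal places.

2378.857

Midpoints: 172.5, 222.5, 272.5, 322.5
n = 110, Σfm = 26525, mean = 241.1364
Σfm² = 6655437.5
Σf(m − x̄)² = Σfm² − (Σfm)²/n = 6655437.5 − 26525²/110 = 259295.4545
Sample variance = 259295.4545 / 109 = 2378.8574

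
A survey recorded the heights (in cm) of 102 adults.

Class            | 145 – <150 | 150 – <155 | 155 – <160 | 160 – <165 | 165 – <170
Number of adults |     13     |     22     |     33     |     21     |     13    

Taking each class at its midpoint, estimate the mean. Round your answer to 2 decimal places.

Midpoints: 147.5, 152.5, 157.5, 162.5, 167.5
Σfm = 13×147.5 + 22×152.5 + 33×157.5 + 21×162.5 + 13×167.5 = 16060
n = Σf = 102
Mean = 16060 / 102 = 157.4510

157.45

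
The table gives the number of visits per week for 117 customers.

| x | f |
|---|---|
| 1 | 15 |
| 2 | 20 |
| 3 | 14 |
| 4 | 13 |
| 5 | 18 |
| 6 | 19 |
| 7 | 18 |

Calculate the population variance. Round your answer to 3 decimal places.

4.136

Values: 1, 2, 3, 4, 5, 6, 7
n = 117, Σfx = 479, mean = 4.0940
Σfx² = 2445
Σf(x − x̄)² = Σfx² − (Σfx)²/n = 2445 − 479²/117 = 483.9658
Population variance = 483.9658 / 117 = 4.1365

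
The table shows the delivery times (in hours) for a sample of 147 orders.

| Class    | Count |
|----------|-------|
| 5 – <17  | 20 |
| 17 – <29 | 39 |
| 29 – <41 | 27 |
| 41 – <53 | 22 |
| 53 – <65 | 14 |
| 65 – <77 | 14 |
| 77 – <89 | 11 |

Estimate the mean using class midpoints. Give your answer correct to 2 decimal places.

Midpoints: 11, 23, 35, 47, 59, 71, 83
Σfm = 20×11 + 39×23 + 27×35 + 22×47 + 14×59 + 14×71 + 11×83 = 5829
n = Σf = 147
Mean = 5829 / 147 = 39.6531

39.65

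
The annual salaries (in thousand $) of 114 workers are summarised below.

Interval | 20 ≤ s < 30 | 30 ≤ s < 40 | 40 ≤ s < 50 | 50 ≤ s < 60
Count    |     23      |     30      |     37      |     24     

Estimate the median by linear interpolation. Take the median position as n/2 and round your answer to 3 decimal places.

Cumulative frequencies: 23, 53, 90, 114
n = 114; position = n/2 = 57.
This falls in the class 40 ≤ s < 50: L = 40, F = 53, f = 37, h = 10.
Median ≈ 40 + ((57 − 53) / 37) × 10 = 41.0811

41.081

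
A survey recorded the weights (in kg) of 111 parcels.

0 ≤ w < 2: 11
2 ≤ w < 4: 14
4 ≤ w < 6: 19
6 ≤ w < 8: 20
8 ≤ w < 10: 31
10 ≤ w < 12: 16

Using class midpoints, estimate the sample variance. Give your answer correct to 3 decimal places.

Midpoints: 1, 3, 5, 7, 9, 11
n = 111, Σfm = 743, mean = 6.6937
Σfm² = 6039
Σf(m − x̄)² = Σfm² − (Σfm)²/n = 6039 − 743²/111 = 1065.5856
Sample variance = 1065.5856 / 110 = 9.6871

9.687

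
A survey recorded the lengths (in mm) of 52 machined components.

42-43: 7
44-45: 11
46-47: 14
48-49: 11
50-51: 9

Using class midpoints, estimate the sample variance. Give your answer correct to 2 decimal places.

Midpoints: 42.5, 44.5, 46.5, 48.5, 50.5
n = 52, Σfm = 2426, mean = 46.6538
Σfm² = 113525
Σf(m − x̄)² = Σfm² − (Σfm)²/n = 113525 − 2426²/52 = 342.7692
Sample variance = 342.7692 / 51 = 6.7210

6.72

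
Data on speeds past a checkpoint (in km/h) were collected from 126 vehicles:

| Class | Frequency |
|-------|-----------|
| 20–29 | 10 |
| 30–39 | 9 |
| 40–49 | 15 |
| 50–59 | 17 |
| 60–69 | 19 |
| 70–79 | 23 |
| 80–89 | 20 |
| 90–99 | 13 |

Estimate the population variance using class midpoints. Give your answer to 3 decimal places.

426.077

Midpoints: 24.5, 34.5, 44.5, 54.5, 64.5, 74.5, 84.5, 94.5
n = 126, Σfm = 8007, mean = 63.5476
Σfm² = 562511.5
Σf(m − x̄)² = Σfm² − (Σfm)²/n = 562511.5 − 8007²/126 = 53685.7143
Population variance = 53685.7143 / 126 = 426.0771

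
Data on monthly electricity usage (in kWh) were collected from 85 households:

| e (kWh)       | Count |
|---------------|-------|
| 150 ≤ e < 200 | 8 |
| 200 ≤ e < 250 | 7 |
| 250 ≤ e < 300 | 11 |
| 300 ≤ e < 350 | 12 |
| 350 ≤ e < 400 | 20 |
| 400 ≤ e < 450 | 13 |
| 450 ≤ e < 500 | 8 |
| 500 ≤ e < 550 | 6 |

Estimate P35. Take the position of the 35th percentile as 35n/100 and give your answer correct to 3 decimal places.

Cumulative frequencies: 8, 15, 26, 38, 58, 71, 79, 85
n = 85; position = 35n/100 = 29.75.
This falls in the class 300 ≤ e < 350: L = 300, F = 26, f = 12, h = 50.
35th percentile ≈ 300 + ((29.75 − 26) / 12) × 50 = 315.6250

315.625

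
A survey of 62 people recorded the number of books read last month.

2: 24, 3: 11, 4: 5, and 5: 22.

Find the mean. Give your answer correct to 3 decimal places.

Values: 2, 3, 4, 5
Σfx = 24×2 + 11×3 + 5×4 + 22×5 = 211
n = Σf = 62
Mean = 211 / 62 = 3.4032

3.403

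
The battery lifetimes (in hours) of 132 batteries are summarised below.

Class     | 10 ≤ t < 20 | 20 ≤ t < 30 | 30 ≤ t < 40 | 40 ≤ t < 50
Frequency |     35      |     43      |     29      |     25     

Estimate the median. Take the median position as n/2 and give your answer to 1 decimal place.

Cumulative frequencies: 35, 78, 107, 132
n = 132; position = n/2 = 66.
This falls in the class 20 ≤ t < 30: L = 20, F = 35, f = 43, h = 10.
Median ≈ 20 + ((66 − 35) / 43) × 10 = 27.2093

27.2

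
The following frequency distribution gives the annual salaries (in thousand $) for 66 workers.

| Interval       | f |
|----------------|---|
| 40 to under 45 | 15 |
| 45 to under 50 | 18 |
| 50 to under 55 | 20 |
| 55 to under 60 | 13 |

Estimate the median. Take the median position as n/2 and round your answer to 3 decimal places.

Cumulative frequencies: 15, 33, 53, 66
n = 66; position = n/2 = 33.
This falls in the class 45 to under 50: L = 45, F = 15, f = 18, h = 5.
Median ≈ 45 + ((33 − 15) / 18) × 5 = 50.0000

50.000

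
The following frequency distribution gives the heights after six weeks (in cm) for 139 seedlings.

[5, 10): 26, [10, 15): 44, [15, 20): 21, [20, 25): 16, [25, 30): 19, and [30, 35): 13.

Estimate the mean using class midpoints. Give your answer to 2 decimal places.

17.39

Midpoints: 7.5, 12.5, 17.5, 22.5, 27.5, 32.5
Σfm = 26×7.5 + 44×12.5 + 21×17.5 + 16×22.5 + 19×27.5 + 13×32.5 = 2417.5
n = Σf = 139
Mean = 2417.5 / 139 = 17.3921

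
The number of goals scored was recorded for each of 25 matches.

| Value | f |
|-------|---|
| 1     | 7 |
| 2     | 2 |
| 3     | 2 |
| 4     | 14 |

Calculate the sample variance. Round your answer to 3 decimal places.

1.827

Values: 1, 2, 3, 4
n = 25, Σfx = 73, mean = 2.9200
Σfx² = 257
Σf(x − x̄)² = Σfx² − (Σfx)²/n = 257 − 73²/25 = 43.8400
Sample variance = 43.8400 / 24 = 1.8267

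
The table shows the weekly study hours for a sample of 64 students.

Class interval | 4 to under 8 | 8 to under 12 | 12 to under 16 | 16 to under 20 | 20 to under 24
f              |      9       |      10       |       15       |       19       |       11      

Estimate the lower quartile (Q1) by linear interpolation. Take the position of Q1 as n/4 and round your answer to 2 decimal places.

10.80

Cumulative frequencies: 9, 19, 34, 53, 64
n = 64; position = n/4 = 16.
This falls in the class 8 to under 12: L = 8, F = 9, f = 10, h = 4.
Lower quartile ≈ 8 + ((16 − 9) / 10) × 4 = 10.8000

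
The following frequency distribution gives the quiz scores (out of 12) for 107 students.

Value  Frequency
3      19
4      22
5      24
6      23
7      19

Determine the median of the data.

Cumulative frequencies: 19, 41, 65, 88, 107
n = 107, so the median is the value in position (n+1)/2 = 54.
Position 54 falls at value 5.

5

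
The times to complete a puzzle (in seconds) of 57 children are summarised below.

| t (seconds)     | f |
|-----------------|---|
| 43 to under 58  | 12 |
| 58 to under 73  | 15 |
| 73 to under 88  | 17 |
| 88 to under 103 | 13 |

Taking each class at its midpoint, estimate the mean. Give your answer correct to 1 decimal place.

73.7

Midpoints: 50.5, 65.5, 80.5, 95.5
Σfm = 12×50.5 + 15×65.5 + 17×80.5 + 13×95.5 = 4198.5
n = Σf = 57
Mean = 4198.5 / 57 = 73.6579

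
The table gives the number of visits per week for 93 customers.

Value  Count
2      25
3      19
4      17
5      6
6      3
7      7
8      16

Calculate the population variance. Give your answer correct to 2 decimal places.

4.81

Values: 2, 3, 4, 5, 6, 7, 8
n = 93, Σfx = 400, mean = 4.3011
Σfx² = 2168
Σf(x − x̄)² = Σfx² − (Σfx)²/n = 2168 − 400²/93 = 447.5699
Population variance = 447.5699 / 93 = 4.8126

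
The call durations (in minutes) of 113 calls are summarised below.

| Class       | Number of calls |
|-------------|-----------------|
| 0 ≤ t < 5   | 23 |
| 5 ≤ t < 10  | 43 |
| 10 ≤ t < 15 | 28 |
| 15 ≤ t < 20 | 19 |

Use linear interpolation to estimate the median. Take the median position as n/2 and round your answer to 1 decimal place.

8.9

Cumulative frequencies: 23, 66, 94, 113
n = 113; position = n/2 = 56.5.
This falls in the class 5 ≤ t < 10: L = 5, F = 23, f = 43, h = 5.
Median ≈ 5 + ((56.5 − 23) / 43) × 5 = 8.8953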